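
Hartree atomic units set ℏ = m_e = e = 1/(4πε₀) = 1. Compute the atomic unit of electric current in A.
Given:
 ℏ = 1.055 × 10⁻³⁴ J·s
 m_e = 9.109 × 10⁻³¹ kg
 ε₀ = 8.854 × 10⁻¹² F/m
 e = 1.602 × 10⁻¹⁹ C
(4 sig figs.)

6.612 × 10⁻³ A

Dimensional analysis gives I_au = e E_h/ℏ = m_e e⁵/((4πε₀)²ℏ³).
E_h = 4.354 × 10⁻¹⁸ J
e·E_h/ℏ = 6.612 × 10⁻³ A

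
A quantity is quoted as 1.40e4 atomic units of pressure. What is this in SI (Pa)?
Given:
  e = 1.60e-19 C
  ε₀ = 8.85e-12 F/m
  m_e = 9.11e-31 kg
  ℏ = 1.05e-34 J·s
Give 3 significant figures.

One atomic unit of pressure: P_au = E_h/a₀³ = m_e⁴e¹⁰/((4πε₀)⁵ℏ⁸) = 3.01e13 Pa.
1.40e4 × 3.01e13 Pa = 4.22e17 Pa

4.22e17 Pa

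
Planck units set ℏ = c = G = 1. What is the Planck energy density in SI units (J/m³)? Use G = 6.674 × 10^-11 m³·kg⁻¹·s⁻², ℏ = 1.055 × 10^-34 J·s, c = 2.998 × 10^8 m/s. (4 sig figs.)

4.632 × 10^113 J/m³

The unique combination of the constants set to 1 with dimensions of energy density is u_P = c⁷/(ℏG²).
  = 2.177 × 10^59 / 4.699 × 10^-55
  = 4.632 × 10^113 J/m³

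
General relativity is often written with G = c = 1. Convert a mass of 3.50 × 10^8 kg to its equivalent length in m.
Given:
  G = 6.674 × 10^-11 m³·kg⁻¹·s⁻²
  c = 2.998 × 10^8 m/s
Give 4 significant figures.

2.599 × 10^-19 m

In G = c = 1 units mass has dimensions of length; the conversion factor is G/c².
3.50 × 10^8 kg × (G/c²) = 2.599 × 10^-19 m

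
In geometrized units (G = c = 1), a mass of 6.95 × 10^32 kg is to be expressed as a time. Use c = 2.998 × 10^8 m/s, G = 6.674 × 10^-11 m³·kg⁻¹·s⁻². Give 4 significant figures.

Mass → time via G/c³.
6.95 × 10^32 kg × (G/c³) = 1.721 × 10^-3 s

1.721 × 10^-3 s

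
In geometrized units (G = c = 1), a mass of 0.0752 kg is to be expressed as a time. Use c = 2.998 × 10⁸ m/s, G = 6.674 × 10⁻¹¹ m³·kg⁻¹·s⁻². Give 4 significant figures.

1.863 × 10⁻³⁷ s

Mass → time via G/c³.
0.0752 kg × (G/c³) = 1.863 × 10⁻³⁷ s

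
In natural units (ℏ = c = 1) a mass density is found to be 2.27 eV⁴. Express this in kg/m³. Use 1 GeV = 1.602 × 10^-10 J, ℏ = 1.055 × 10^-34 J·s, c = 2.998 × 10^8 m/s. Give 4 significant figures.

5.257 × 10^-16 kg/m³

Mass density is [E]/(c²[L]³) = [E]⁴/(ℏ³c⁵).
1 GeV⁴ → 1/(ℏ³c⁵) × (1 GeV in J)⁴ = 2.316 × 10^20 kg/m³.
Convert the energy scale: 2.27 eV⁴ = 2.27 × 10^-36 GeV⁴.
Result: 2.27 × 10^-36 × 2.316 × 10^20 = 5.257 × 10^-16 kg/m³.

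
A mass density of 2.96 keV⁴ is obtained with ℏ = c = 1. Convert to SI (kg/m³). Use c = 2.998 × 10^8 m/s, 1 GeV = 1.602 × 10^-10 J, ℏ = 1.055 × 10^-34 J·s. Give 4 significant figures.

6.855 × 10^-4 kg/m³

Mass density is [E]/(c²[L]³) = [E]⁴/(ℏ³c⁵).
1 GeV⁴ → 1/(ℏ³c⁵) × (1 GeV in J)⁴ = 2.316 × 10^20 kg/m³.
Convert the energy scale: 2.96 keV⁴ = 2.96 × 10^-24 GeV⁴.
Result: 2.96 × 10^-24 × 2.316 × 10^20 = 6.855 × 10^-4 kg/m³.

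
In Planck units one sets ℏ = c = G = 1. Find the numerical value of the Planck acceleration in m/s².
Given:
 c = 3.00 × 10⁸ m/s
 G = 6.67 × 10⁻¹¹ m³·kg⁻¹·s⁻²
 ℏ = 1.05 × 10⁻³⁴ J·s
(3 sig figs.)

a_P = √(c⁷/(ℏG))
  = √(3.12 × 10¹⁰³)
  = 5.59 × 10⁵¹ m/s²

5.59 × 10⁵¹ m/s²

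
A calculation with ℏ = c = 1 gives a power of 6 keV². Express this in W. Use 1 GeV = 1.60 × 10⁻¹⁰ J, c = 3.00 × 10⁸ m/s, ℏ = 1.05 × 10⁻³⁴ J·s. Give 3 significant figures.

1.46 × 10³ W

Power is [E]/[T] = [E]²/ℏ.
1 GeV² → 1/ℏ × (1 GeV in J)² = 2.44 × 10¹⁴ W.
Convert the energy scale: 6 keV² = 6.00 × 10⁻¹² GeV².
Result: 6.00 × 10⁻¹² × 2.44 × 10¹⁴ = 1.46 × 10³ W.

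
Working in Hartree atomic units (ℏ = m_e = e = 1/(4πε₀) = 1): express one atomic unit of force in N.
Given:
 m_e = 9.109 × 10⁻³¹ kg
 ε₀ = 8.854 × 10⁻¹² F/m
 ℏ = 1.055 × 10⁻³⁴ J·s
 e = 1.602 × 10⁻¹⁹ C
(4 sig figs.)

From ℏ = m_e = e = 1/(4πε₀) = 1 the force scale is F_au = E_h/a₀ = m_e²e⁶/((4πε₀)³ℏ⁴).
E_h = 4.354 × 10⁻¹⁸ J
a₀ = 5.297 × 10⁻¹¹ m
E_h/a₀ = 8.220 × 10⁻⁸ N

8.220 × 10⁻⁸ N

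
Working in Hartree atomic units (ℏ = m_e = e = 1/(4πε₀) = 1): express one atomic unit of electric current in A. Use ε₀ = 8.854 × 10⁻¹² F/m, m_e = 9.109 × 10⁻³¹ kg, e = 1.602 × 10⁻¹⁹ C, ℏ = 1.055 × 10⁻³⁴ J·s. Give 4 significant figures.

6.612 × 10⁻³ A

Dimensional analysis gives I_au = e E_h/ℏ = m_e e⁵/((4πε₀)²ℏ³).
E_h = 4.354 × 10⁻¹⁸ J
e·E_h/ℏ = 6.612 × 10⁻³ A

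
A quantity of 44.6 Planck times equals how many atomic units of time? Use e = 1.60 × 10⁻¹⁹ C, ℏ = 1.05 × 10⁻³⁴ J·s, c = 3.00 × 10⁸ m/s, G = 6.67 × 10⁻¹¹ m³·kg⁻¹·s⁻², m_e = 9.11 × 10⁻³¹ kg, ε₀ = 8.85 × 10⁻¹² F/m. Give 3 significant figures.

Planck time: t_P = √(ℏG/c⁵) = 5.37 × 10⁻⁴⁴ s
atomic unit of time: τ_au = (4πε₀)²ℏ³/(m_e e⁴) = 2.40 × 10⁻¹⁷ s
44.6 × 5.37 × 10⁻⁴⁴ / 2.40 × 10⁻¹⁷ = 9.98 × 10⁻²⁶

9.98 × 10⁻²⁶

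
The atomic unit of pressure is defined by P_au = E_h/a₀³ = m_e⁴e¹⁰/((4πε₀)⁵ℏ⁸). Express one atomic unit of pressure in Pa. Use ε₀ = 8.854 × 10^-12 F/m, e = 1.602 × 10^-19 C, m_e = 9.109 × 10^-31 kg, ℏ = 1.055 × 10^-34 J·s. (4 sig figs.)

P_au = E_h/a₀³ = m_e⁴e¹⁰/((4πε₀)⁵ℏ⁸)
E_h = 4.354 × 10^-18 J
a₀ = 5.297 × 10^-11 m
E_h/a₀³ = 2.929 × 10^13 Pa

2.929 × 10^13 Pa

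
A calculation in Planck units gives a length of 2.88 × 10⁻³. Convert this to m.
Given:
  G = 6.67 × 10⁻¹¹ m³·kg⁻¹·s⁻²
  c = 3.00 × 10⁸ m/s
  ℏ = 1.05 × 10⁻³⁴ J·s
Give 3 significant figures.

One Planck length: ℓ_P = √(ℏG/c³) = 1.61 × 10⁻³⁵ m.
2.88 × 10⁻³ × 1.61 × 10⁻³⁵ m = 4.64 × 10⁻³⁸ m

4.64 × 10⁻³⁸ m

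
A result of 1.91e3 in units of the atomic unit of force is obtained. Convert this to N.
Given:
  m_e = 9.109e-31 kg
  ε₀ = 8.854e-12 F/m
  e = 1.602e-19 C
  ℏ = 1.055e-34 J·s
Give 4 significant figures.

One atomic unit of force: F_au = E_h/a₀ = m_e²e⁶/((4πε₀)³ℏ⁴) = 8.220e-8 N.
1.91e3 × 8.220e-8 N = 1.570e-4 N

1.570e-4 N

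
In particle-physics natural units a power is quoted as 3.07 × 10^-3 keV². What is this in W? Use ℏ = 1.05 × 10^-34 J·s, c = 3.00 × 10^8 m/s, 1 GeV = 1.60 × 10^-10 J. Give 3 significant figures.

0.748 W

Power is [E]/[T] = [E]²/ℏ.
1 GeV² → 1/ℏ × (1 GeV in J)² = 2.44 × 10^14 W.
Convert the energy scale: 3.07 × 10^-3 keV² = 3.07 × 10^-15 GeV².
Result: 3.07 × 10^-15 × 2.44 × 10^14 = 0.748 W.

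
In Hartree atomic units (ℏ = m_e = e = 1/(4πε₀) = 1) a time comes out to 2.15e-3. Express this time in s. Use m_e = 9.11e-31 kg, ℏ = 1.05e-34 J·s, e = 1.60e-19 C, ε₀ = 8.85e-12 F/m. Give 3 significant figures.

One atomic unit of time: τ_au = (4πε₀)²ℏ³/(m_e e⁴) = 2.40e-17 s.
2.15e-3 × 2.40e-17 s = 5.16e-20 s

5.16e-20 s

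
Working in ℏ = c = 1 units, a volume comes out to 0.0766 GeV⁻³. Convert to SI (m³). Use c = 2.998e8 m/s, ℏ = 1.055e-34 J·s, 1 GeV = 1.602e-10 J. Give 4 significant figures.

5.895e-49 m³

Volume is [L]³ = [E]⁻³·(ℏc)³.
1 GeV⁻³ → (ℏc)³ × (1 GeV in J)⁻³ = 7.696e-48 m³.
Result: 0.0766 × 7.696e-48 = 5.895e-49 m³.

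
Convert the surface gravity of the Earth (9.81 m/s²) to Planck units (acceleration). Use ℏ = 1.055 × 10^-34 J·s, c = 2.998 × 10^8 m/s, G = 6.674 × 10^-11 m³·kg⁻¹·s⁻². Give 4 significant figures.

1.764 × 10^-51

Planck acceleration: a_P = √(c⁷/(ℏG)) = 5.560 × 10^51 m/s².
9.81 / 5.560 × 10^51 = 1.764 × 10^-51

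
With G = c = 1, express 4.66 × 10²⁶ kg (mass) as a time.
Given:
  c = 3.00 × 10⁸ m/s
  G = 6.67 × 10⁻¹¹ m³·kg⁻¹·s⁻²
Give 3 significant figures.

1.15 × 10⁻⁹ s

Mass → time via G/c³.
4.66 × 10²⁶ kg × (G/c³) = 1.15 × 10⁻⁹ s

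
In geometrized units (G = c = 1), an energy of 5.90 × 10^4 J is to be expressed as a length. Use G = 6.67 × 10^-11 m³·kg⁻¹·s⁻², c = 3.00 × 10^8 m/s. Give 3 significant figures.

Energy → length via G/c⁴.
5.90 × 10^4 J × (G/c⁴) = 4.86 × 10^-40 m

4.86 × 10^-40 m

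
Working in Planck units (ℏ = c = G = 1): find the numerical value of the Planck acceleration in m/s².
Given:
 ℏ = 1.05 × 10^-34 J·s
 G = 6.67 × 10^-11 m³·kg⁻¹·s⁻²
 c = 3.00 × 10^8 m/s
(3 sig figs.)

5.59 × 10^51 m/s²

Dimensional analysis gives a_P = √(c⁷/(ℏG)).
  = √(3.12 × 10^103)
  = 5.59 × 10^51 m/s²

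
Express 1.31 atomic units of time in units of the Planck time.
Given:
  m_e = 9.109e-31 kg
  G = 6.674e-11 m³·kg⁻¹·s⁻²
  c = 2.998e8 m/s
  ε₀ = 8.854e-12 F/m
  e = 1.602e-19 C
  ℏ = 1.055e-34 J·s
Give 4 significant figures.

5.887e26

atomic unit of time: τ_au = (4πε₀)²ℏ³/(m_e e⁴) = 2.423e-17 s
Planck time: t_P = √(ℏG/c⁵) = 5.392e-44 s
1.31 × 2.423e-17 / 5.392e-44 = 5.887e26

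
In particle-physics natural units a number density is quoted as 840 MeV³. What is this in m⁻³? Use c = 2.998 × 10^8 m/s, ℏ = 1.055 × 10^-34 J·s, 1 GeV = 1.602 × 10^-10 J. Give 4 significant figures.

Number density is [L]⁻³ = [E]³/(ℏc)³.
1 GeV³ → 1/(ℏc)³ × (1 GeV in J)³ = 1.299 × 10^47 m⁻³.
Convert the energy scale: 840 MeV³ = 8.40 × 10^-7 GeV³.
Result: 8.40 × 10^-7 × 1.299 × 10^47 = 1.091 × 10^41 m⁻³.

1.091 × 10^41 m⁻³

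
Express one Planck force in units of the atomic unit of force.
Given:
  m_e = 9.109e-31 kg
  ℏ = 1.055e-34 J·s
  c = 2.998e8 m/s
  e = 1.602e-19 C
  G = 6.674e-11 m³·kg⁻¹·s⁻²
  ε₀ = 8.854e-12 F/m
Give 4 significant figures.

1.473e51

Planck force: F_P = c⁴/G = 1.210e44 N
atomic unit of force: F_au = E_h/a₀ = m_e²e⁶/((4πε₀)³ℏ⁴) = 8.220e-8 N
ratio = 1.210e44 / 8.220e-8 = 1.473e51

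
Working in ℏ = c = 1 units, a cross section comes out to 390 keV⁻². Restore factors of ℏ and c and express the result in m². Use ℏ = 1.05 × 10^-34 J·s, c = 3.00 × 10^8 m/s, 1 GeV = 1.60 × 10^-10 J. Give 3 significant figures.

1.51 × 10^-17 m²

Area is [L]² = [E]⁻²·(ℏc)²; restore (ℏc)².
1 GeV⁻² → (ℏc)² × (1 GeV in J)⁻² = 3.88 × 10^-32 m².
Convert the energy scale: 390 keV⁻² = 3.90 × 10^14 GeV⁻².
Result: 3.90 × 10^14 × 3.88 × 10^-32 = 1.51 × 10^-17 m².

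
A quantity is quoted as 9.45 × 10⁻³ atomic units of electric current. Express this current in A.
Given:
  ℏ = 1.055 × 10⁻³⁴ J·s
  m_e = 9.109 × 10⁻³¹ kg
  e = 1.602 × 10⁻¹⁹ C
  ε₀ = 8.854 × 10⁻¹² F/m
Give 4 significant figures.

One atomic unit of electric current: I_au = e E_h/ℏ = m_e e⁵/((4πε₀)²ℏ³) = 6.612 × 10⁻³ A.
9.45 × 10⁻³ × 6.612 × 10⁻³ A = 6.248 × 10⁻⁵ A

6.248 × 10⁻⁵ A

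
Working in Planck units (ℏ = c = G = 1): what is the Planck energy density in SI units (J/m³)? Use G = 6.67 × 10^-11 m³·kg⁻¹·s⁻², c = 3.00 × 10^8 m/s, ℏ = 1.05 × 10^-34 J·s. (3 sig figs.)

From ℏ = c = G = 1 the energy density scale is u_P = c⁷/(ℏG²).
  = 2.19 × 10^59 / 4.67 × 10^-55
  = 4.68 × 10^113 J/m³

4.68 × 10^113 J/m³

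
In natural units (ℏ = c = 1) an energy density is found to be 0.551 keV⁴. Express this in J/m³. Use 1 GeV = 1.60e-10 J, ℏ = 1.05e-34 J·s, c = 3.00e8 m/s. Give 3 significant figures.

[E]/[L]³ = [E]⁴/(ℏc)³; restore (ℏc)⁻³.
1 GeV⁴ → 1/(ℏc)³ × (1 GeV in J)⁴ = 2.10e37 J/m³.
Convert the energy scale: 0.551 keV⁴ = 5.51e-25 GeV⁴.
Result: 5.51e-25 × 2.10e37 = 1.16e13 J/m³.

1.16e13 J/m³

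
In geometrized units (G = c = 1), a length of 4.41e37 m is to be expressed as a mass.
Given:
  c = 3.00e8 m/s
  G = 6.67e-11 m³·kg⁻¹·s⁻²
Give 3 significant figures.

5.95e64 kg

Length → mass via c²/G.
4.41e37 m × (c²/G) = 5.95e64 kg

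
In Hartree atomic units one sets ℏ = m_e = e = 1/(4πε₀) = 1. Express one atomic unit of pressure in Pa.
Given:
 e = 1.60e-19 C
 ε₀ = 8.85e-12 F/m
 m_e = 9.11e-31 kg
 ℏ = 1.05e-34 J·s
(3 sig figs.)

P_au = E_h/a₀³ = m_e⁴e¹⁰/((4πε₀)⁵ℏ⁸)
E_h = 4.38e-18 J
a₀ = 5.26e-11 m
E_h/a₀³ = 3.01e13 Pa

3.01e13 Pa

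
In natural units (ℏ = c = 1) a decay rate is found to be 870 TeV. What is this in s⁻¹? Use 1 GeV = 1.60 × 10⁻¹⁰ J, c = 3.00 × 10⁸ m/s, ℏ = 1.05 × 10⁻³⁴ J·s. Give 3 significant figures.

1.33 × 10³⁰ s⁻¹

A rate is [E]/ℏ; divide by ℏ.
1 GeV → 1/ℏ × (1 GeV in J) = 1.52 × 10²⁴ s⁻¹.
Convert the energy scale: 870 TeV = 8.70 × 10⁵ GeV.
Result: 8.70 × 10⁵ × 1.52 × 10²⁴ = 1.33 × 10³⁰ s⁻¹.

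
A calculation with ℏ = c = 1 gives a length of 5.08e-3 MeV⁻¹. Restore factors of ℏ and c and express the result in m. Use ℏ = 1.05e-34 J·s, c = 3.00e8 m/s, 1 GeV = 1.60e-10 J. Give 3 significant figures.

1.00e-15 m

A length is [E]⁻¹ in ℏ=c=1; restore one factor of ℏc.
1 GeV⁻¹ → ℏc × (1 GeV in J)⁻¹ = 1.97e-16 m.
Convert the energy scale: 5.08e-3 MeV⁻¹ = 5.08 GeV⁻¹.
Result: 5.08 × 1.97e-16 = 1.00e-15 m.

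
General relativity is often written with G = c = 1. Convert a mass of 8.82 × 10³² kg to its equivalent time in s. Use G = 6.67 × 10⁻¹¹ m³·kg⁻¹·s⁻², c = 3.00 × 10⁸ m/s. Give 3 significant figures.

2.18 × 10⁻³ s

Mass → time via G/c³.
8.82 × 10³² kg × (G/c³) = 2.18 × 10⁻³ s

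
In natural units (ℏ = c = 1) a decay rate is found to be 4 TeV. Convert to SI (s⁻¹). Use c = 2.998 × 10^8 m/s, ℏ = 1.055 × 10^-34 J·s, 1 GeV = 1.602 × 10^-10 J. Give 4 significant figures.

A rate is [E]/ℏ; divide by ℏ.
1 GeV → 1/ℏ × (1 GeV in J) = 1.518 × 10^24 s⁻¹.
Convert the energy scale: 4 TeV = 4.00 × 10^3 GeV.
Result: 4.00 × 10^3 × 1.518 × 10^24 = 6.074 × 10^27 s⁻¹.

6.074 × 10^27 s⁻¹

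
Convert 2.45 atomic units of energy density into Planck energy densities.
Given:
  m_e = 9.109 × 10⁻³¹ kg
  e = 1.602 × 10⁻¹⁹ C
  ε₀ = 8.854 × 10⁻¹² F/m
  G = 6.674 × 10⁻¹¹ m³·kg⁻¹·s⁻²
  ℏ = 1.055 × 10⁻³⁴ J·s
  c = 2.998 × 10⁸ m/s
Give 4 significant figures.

atomic unit of energy density: u_au = E_h/a₀³ = m_e⁴e¹⁰/((4πε₀)⁵ℏ⁸) = 2.929 × 10¹³ J/m³
Planck energy density: u_P = c⁷/(ℏG²) = 4.632 × 10¹¹³ J/m³
2.45 × 2.929 × 10¹³ / 4.632 × 10¹¹³ = 1.549 × 10⁻¹⁰⁰

1.549 × 10⁻¹⁰⁰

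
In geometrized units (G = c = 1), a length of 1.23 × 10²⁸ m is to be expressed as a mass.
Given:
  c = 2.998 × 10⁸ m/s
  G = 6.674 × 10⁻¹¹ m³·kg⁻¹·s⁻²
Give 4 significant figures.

Length → mass via c²/G.
1.23 × 10²⁸ m × (c²/G) = 1.656 × 10⁵⁵ kg

1.656 × 10⁵⁵ kg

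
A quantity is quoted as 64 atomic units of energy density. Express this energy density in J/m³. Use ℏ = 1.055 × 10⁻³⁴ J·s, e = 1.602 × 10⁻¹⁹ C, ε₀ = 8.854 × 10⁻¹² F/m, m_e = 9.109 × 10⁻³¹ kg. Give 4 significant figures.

One atomic unit of energy density: u_au = E_h/a₀³ = m_e⁴e¹⁰/((4πε₀)⁵ℏ⁸) = 2.929 × 10¹³ J/m³.
64 × 2.929 × 10¹³ J/m³ = 1.875 × 10¹⁵ J/m³

1.875 × 10¹⁵ J/m³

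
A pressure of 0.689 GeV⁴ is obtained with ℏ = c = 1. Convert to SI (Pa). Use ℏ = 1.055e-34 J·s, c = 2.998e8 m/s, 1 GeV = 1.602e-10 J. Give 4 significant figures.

1.434e37 Pa

Pressure is [E]/[L]³ = [E]⁴/(ℏc)³.
1 GeV⁴ → 1/(ℏc)³ × (1 GeV in J)⁴ = 2.082e37 Pa.
Result: 0.689 × 2.082e37 = 1.434e37 Pa.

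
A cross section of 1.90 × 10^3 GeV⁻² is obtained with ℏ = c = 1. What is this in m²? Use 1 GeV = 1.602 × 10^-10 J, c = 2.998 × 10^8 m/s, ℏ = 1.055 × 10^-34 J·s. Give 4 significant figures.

7.406 × 10^-29 m²

Area is [L]² = [E]⁻²·(ℏc)²; restore (ℏc)².
1 GeV⁻² → (ℏc)² × (1 GeV in J)⁻² = 3.898 × 10^-32 m².
Result: 1.90 × 10^3 × 3.898 × 10^-32 = 7.406 × 10^-29 m².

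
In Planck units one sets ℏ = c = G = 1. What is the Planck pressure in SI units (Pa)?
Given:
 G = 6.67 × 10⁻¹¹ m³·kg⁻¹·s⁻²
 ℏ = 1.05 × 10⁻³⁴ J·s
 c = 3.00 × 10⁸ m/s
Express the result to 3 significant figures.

4.68 × 10¹¹³ Pa

p_P = c⁷/(ℏG²)
  = 2.19 × 10⁵⁹ / 4.67 × 10⁻⁵⁵
  = 4.68 × 10¹¹³ Pa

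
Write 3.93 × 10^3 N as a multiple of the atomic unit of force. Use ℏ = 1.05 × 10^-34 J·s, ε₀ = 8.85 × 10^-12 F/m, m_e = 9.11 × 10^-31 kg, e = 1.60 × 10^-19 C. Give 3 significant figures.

atomic unit of force: F_au = E_h/a₀ = m_e²e⁶/((4πε₀)³ℏ⁴) = 8.33 × 10^-8 N.
3.93 × 10^3 / 8.33 × 10^-8 = 4.72 × 10^10

4.72 × 10^10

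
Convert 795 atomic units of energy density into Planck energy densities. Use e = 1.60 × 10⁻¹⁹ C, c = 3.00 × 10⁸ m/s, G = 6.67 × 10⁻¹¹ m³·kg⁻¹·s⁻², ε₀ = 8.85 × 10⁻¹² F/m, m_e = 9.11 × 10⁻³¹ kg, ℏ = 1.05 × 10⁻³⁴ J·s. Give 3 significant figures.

5.12 × 10⁻⁹⁸

atomic unit of energy density: u_au = E_h/a₀³ = m_e⁴e¹⁰/((4πε₀)⁵ℏ⁸) = 3.01 × 10¹³ J/m³
Planck energy density: u_P = c⁷/(ℏG²) = 4.68 × 10¹¹³ J/m³
795 × 3.01 × 10¹³ / 4.68 × 10¹¹³ = 5.12 × 10⁻⁹⁸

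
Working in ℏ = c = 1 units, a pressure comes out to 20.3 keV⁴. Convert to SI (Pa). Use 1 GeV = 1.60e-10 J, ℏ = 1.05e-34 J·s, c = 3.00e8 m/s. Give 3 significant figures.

Pressure is [E]/[L]³ = [E]⁴/(ℏc)³.
1 GeV⁴ → 1/(ℏc)³ × (1 GeV in J)⁴ = 2.10e37 Pa.
Convert the energy scale: 20.3 keV⁴ = 2.03e-23 GeV⁴.
Result: 2.03e-23 × 2.10e37 = 4.26e14 Pa.

4.26e14 Pa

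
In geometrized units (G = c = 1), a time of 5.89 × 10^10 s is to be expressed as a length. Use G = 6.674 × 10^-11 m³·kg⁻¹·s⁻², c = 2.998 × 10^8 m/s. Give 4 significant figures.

1.766 × 10^19 m

Time → length via c.
5.89 × 10^10 s × (c) = 1.766 × 10^19 m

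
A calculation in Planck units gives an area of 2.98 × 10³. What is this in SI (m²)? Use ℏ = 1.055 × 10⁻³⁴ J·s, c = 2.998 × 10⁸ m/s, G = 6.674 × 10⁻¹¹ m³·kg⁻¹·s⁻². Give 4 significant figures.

7.787 × 10⁻⁶⁷ m²

One Planck area: A_P = ℏG/c³ = 2.613 × 10⁻⁷⁰ m².
2.98 × 10³ × 2.613 × 10⁻⁷⁰ m² = 7.787 × 10⁻⁶⁷ m²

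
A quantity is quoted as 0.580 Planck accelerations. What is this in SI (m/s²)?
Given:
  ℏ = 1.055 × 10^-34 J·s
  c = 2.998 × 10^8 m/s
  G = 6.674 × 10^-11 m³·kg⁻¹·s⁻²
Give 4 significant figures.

3.225 × 10^51 m/s²

One Planck acceleration: a_P = √(c⁷/(ℏG)) = 5.560 × 10^51 m/s².
0.580 × 5.560 × 10^51 m/s² = 3.225 × 10^51 m/s²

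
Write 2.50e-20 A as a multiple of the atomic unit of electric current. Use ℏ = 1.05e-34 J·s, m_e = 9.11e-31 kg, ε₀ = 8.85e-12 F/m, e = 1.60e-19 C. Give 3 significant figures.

3.75e-18

atomic unit of electric current: I_au = e E_h/ℏ = m_e e⁵/((4πε₀)²ℏ³) = 6.67e-3 A.
2.50e-20 / 6.67e-3 = 3.75e-18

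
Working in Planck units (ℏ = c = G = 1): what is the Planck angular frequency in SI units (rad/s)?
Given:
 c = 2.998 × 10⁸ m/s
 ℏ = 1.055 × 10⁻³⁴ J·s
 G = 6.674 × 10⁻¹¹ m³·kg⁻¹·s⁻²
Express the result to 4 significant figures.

From ℏ = c = G = 1 the angular frequency scale is ω_P = √(c⁵/(ℏG)).
  = √(3.440 × 10⁸⁶)
  = 1.855 × 10⁴³ rad/s

1.855 × 10⁴³ rad/s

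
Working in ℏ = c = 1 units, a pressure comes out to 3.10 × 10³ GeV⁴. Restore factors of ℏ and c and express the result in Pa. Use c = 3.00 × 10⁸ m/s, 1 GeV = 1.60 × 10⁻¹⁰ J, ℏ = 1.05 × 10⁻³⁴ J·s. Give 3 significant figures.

Pressure is [E]/[L]³ = [E]⁴/(ℏc)³.
1 GeV⁴ → 1/(ℏc)³ × (1 GeV in J)⁴ = 2.10 × 10³⁷ Pa.
Result: 3.10 × 10³ × 2.10 × 10³⁷ = 6.50 × 10⁴⁰ Pa.

6.50 × 10⁴⁰ Pa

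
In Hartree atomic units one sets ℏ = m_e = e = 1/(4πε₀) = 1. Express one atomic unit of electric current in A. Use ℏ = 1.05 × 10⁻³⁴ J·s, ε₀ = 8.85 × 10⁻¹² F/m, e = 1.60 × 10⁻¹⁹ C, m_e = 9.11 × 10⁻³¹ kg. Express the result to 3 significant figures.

I_au = e E_h/ℏ = m_e e⁵/((4πε₀)²ℏ³)
E_h = 4.38 × 10⁻¹⁸ J
e·E_h/ℏ = 6.67 × 10⁻³ A

6.67 × 10⁻³ A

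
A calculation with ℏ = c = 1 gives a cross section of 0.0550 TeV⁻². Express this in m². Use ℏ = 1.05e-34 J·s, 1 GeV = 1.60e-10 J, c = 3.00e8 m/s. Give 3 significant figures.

Area is [L]² = [E]⁻²·(ℏc)²; restore (ℏc)².
1 GeV⁻² → (ℏc)² × (1 GeV in J)⁻² = 3.88e-32 m².
Convert the energy scale: 0.0550 TeV⁻² = 5.50e-8 GeV⁻².
Result: 5.50e-8 × 3.88e-32 = 2.13e-39 m².

2.13e-39 m²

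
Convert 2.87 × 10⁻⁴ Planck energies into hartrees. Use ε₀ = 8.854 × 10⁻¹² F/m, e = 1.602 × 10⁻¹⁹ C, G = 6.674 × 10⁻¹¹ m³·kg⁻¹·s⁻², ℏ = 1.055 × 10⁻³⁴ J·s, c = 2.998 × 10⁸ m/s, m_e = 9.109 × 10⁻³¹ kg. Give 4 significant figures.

Planck energy: E_P = √(ℏc⁵/G) = 1.957 × 10⁹ J
hartree: E_h = m_e e⁴/(4πε₀ℏ)² = 4.354 × 10⁻¹⁸ J
2.87 × 10⁻⁴ × 1.957 × 10⁹ / 4.354 × 10⁻¹⁸ = 1.290 × 10²³

1.290 × 10²³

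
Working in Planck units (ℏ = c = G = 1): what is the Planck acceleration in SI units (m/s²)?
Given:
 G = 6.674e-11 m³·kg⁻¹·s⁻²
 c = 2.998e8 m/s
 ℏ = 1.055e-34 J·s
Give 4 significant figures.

Dimensional analysis gives a_P = √(c⁷/(ℏG)).
  = √(3.092e103)
  = 5.560e51 m/s²

5.560e51 m/s²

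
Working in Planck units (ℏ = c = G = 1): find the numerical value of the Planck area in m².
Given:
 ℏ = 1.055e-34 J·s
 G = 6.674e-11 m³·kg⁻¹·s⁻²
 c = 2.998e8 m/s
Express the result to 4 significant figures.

From ℏ = c = G = 1 the area scale is A_P = ℏG/c³.
  = 7.041e-45 / 2.695e25
  = 2.613e-70 m²

2.613e-70 m²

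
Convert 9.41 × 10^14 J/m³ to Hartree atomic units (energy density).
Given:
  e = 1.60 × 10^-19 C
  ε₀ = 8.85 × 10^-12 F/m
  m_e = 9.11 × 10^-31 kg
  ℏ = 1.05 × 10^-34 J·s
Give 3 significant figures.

atomic unit of energy density: u_au = E_h/a₀³ = m_e⁴e¹⁰/((4πε₀)⁵ℏ⁸) = 3.01 × 10^13 J/m³.
9.41 × 10^14 / 3.01 × 10^13 = 31.2

31.2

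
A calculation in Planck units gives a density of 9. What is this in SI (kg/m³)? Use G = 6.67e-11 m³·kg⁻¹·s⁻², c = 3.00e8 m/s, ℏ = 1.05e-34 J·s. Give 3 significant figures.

One Planck density: ρ_P = c⁵/(ℏG²) = 5.20e96 kg/m³.
9 × 5.20e96 kg/m³ = 4.68e97 kg/m³

4.68e97 kg/m³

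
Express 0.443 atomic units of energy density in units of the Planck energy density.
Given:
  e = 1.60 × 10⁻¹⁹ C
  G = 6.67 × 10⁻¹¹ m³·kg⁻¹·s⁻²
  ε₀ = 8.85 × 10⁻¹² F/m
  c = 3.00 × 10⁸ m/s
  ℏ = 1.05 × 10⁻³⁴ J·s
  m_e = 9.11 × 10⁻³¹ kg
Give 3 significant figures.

atomic unit of energy density: u_au = E_h/a₀³ = m_e⁴e¹⁰/((4πε₀)⁵ℏ⁸) = 3.01 × 10¹³ J/m³
Planck energy density: u_P = c⁷/(ℏG²) = 4.68 × 10¹¹³ J/m³
0.443 × 3.01 × 10¹³ / 4.68 × 10¹¹³ = 2.85 × 10⁻¹⁰¹

2.85 × 10⁻¹⁰¹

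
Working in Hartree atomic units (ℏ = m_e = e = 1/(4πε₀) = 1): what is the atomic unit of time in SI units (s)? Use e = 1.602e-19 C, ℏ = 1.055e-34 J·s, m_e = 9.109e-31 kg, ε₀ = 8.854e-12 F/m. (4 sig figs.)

2.423e-17 s

From ℏ = m_e = e = 1/(4πε₀) = 1 the time scale is τ_au = (4πε₀)²ℏ³/(m_e e⁴).
E_h = 4.354e-18 J
ℏ/E_h = 2.423e-17 s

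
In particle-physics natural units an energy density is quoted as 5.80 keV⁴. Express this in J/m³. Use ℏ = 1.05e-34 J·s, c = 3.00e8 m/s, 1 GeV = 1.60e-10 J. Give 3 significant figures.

[E]/[L]³ = [E]⁴/(ℏc)³; restore (ℏc)⁻³.
1 GeV⁴ → 1/(ℏc)³ × (1 GeV in J)⁴ = 2.10e37 J/m³.
Convert the energy scale: 5.80 keV⁴ = 5.80e-24 GeV⁴.
Result: 5.80e-24 × 2.10e37 = 1.22e14 J/m³.

1.22e14 J/m³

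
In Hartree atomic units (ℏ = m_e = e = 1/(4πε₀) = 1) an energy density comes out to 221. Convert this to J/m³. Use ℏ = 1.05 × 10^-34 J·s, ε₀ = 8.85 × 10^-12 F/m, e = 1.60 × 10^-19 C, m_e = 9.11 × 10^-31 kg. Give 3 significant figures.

6.66 × 10^15 J/m³

One atomic unit of energy density: u_au = E_h/a₀³ = m_e⁴e¹⁰/((4πε₀)⁵ℏ⁸) = 3.01 × 10^13 J/m³.
221 × 3.01 × 10^13 J/m³ = 6.66 × 10^15 J/m³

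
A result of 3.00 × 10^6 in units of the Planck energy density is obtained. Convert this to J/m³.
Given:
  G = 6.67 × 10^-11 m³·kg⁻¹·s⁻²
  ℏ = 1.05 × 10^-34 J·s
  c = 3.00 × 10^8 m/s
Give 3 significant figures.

One Planck energy density: u_P = c⁷/(ℏG²) = 4.68 × 10^113 J/m³.
3.00 × 10^6 × 4.68 × 10^113 J/m³ = 1.40 × 10^120 J/m³

1.40 × 10^120 J/m³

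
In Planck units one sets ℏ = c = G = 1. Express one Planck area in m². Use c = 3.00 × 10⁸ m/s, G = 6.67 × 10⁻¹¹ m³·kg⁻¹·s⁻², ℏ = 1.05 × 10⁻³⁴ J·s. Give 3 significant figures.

A_P = ℏG/c³
  = 7.00 × 10⁻⁴⁵ / 2.70 × 10²⁵
  = 2.59 × 10⁻⁷⁰ m²

2.59 × 10⁻⁷⁰ m²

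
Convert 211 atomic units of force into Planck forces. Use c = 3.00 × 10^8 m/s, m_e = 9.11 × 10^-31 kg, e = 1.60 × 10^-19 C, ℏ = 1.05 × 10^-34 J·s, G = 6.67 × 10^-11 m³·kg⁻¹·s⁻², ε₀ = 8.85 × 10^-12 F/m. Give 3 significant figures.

1.45 × 10^-49

atomic unit of force: F_au = E_h/a₀ = m_e²e⁶/((4πε₀)³ℏ⁴) = 8.33 × 10^-8 N
Planck force: F_P = c⁴/G = 1.21 × 10^44 N
211 × 8.33 × 10^-8 / 1.21 × 10^44 = 1.45 × 10^-49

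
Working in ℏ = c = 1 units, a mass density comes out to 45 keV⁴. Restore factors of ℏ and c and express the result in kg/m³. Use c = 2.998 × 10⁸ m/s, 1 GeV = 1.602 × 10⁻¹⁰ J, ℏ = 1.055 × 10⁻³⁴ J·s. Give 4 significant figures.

0.01042 kg/m³

Mass density is [E]/(c²[L]³) = [E]⁴/(ℏ³c⁵).
1 GeV⁴ → 1/(ℏ³c⁵) × (1 GeV in J)⁴ = 2.316 × 10²⁰ kg/m³.
Convert the energy scale: 45 keV⁴ = 4.50 × 10⁻²³ GeV⁴.
Result: 4.50 × 10⁻²³ × 2.316 × 10²⁰ = 0.01042 kg/m³.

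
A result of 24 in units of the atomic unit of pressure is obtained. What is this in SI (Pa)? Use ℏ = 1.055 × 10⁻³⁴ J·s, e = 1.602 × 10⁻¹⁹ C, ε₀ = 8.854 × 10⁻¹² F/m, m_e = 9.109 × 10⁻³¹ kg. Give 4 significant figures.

7.030 × 10¹⁴ Pa

One atomic unit of pressure: P_au = E_h/a₀³ = m_e⁴e¹⁰/((4πε₀)⁵ℏ⁸) = 2.929 × 10¹³ Pa.
24 × 2.929 × 10¹³ Pa = 7.030 × 10¹⁴ Pa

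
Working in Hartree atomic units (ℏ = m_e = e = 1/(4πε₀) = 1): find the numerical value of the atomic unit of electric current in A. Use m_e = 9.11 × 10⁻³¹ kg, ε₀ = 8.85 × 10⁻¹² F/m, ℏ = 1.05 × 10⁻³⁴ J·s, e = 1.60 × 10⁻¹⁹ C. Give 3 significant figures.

From ℏ = m_e = e = 1/(4πε₀) = 1 the current scale is I_au = e E_h/ℏ = m_e e⁵/((4πε₀)²ℏ³).
E_h = 4.38 × 10⁻¹⁸ J
e·E_h/ℏ = 6.67 × 10⁻³ A

6.67 × 10⁻³ A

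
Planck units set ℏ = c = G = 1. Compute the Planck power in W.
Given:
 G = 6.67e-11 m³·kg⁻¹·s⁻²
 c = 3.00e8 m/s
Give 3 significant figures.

3.64e52 W

Dimensional analysis gives P_P = c⁵/G.
  = 2.43e42 / 6.67e-11
  = 3.64e52 W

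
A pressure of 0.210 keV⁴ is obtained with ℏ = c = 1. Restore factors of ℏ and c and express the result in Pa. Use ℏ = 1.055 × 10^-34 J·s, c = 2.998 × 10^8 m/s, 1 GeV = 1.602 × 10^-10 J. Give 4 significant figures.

4.371 × 10^12 Pa

Pressure is [E]/[L]³ = [E]⁴/(ℏc)³.
1 GeV⁴ → 1/(ℏc)³ × (1 GeV in J)⁴ = 2.082 × 10^37 Pa.
Convert the energy scale: 0.210 keV⁴ = 2.10 × 10^-25 GeV⁴.
Result: 2.10 × 10^-25 × 2.082 × 10^37 = 4.371 × 10^12 Pa.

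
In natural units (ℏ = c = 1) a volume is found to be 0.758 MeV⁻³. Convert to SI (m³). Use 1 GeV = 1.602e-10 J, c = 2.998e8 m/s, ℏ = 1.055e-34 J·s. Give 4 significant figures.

Volume is [L]³ = [E]⁻³·(ℏc)³.
1 GeV⁻³ → (ℏc)³ × (1 GeV in J)⁻³ = 7.696e-48 m³.
Convert the energy scale: 0.758 MeV⁻³ = 7.58e8 GeV⁻³.
Result: 7.58e8 × 7.696e-48 = 5.834e-39 m³.

5.834e-39 m³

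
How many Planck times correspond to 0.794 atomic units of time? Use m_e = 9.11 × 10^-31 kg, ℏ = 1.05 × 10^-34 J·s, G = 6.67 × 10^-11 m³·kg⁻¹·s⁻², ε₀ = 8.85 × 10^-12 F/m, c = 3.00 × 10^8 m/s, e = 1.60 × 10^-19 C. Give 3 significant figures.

atomic unit of time: τ_au = (4πε₀)²ℏ³/(m_e e⁴) = 2.40 × 10^-17 s
Planck time: t_P = √(ℏG/c⁵) = 5.37 × 10^-44 s
0.794 × 2.40 × 10^-17 / 5.37 × 10^-44 = 3.55 × 10^26

3.55 × 10^26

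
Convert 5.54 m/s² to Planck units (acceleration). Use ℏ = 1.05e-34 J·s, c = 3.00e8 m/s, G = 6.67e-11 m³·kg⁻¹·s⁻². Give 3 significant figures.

9.91e-52

Planck acceleration: a_P = √(c⁷/(ℏG)) = 5.59e51 m/s².
5.54 / 5.59e51 = 9.91e-52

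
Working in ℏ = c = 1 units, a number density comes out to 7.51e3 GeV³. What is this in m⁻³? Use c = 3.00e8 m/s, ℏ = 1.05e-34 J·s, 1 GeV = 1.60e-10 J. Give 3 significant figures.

Number density is [L]⁻³ = [E]³/(ℏc)³.
1 GeV³ → 1/(ℏc)³ × (1 GeV in J)³ = 1.31e47 m⁻³.
Result: 7.51e3 × 1.31e47 = 9.84e50 m⁻³.

9.84e50 m⁻³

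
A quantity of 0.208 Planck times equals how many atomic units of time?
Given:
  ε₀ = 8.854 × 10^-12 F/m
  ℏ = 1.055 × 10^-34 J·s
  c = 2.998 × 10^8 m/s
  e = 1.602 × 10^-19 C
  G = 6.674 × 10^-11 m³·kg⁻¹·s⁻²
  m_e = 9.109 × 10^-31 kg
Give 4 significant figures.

4.629 × 10^-28

Planck time: t_P = √(ℏG/c⁵) = 5.392 × 10^-44 s
atomic unit of time: τ_au = (4πε₀)²ℏ³/(m_e e⁴) = 2.423 × 10^-17 s
0.208 × 5.392 × 10^-44 / 2.423 × 10^-17 = 4.629 × 10^-28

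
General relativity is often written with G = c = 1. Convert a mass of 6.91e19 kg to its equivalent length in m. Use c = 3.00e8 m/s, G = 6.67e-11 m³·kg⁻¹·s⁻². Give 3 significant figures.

In G = c = 1 units mass has dimensions of length; the conversion factor is G/c².
6.91e19 kg × (G/c²) = 5.12e-8 m

5.12e-8 m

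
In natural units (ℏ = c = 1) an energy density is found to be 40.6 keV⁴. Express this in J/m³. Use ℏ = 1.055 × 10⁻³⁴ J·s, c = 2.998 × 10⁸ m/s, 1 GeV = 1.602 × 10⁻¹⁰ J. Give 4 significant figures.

8.451 × 10¹⁴ J/m³

[E]/[L]³ = [E]⁴/(ℏc)³; restore (ℏc)⁻³.
1 GeV⁴ → 1/(ℏc)³ × (1 GeV in J)⁴ = 2.082 × 10³⁷ J/m³.
Convert the energy scale: 40.6 keV⁴ = 4.06 × 10⁻²³ GeV⁴.
Result: 4.06 × 10⁻²³ × 2.082 × 10³⁷ = 8.451 × 10¹⁴ J/m³.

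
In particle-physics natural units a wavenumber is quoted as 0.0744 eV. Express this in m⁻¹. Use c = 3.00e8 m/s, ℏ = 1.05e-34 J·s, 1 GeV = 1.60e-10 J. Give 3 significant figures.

3.78e5 m⁻¹

Inverse length is [E]/(ℏc).
1 GeV → 1/(ℏc) × (1 GeV in J) = 5.08e15 m⁻¹.
Convert the energy scale: 0.0744 eV = 7.44e-11 GeV.
Result: 7.44e-11 × 5.08e15 = 3.78e5 m⁻¹.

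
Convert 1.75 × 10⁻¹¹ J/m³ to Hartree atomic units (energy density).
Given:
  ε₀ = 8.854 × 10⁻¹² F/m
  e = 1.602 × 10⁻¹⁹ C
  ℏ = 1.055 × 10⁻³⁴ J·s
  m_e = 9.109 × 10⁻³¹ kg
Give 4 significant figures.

atomic unit of energy density: u_au = E_h/a₀³ = m_e⁴e¹⁰/((4πε₀)⁵ℏ⁸) = 2.929 × 10¹³ J/m³.
1.75 × 10⁻¹¹ / 2.929 × 10¹³ = 5.974 × 10⁻²⁵

5.974 × 10⁻²⁵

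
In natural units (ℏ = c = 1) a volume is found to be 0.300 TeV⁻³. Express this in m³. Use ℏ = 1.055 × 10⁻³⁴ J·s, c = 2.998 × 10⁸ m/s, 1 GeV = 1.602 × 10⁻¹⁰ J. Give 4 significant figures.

2.309 × 10⁻⁵⁷ m³

Volume is [L]³ = [E]⁻³·(ℏc)³.
1 GeV⁻³ → (ℏc)³ × (1 GeV in J)⁻³ = 7.696 × 10⁻⁴⁸ m³.
Convert the energy scale: 0.300 TeV⁻³ = 3.00 × 10⁻¹⁰ GeV⁻³.
Result: 3.00 × 10⁻¹⁰ × 7.696 × 10⁻⁴⁸ = 2.309 × 10⁻⁵⁷ m³.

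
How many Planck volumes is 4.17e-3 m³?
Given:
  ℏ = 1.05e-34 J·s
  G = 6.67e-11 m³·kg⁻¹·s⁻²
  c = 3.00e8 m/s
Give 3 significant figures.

9.98e101

Planck volume: V_P = (ℏG/c³)^(3/2) = 4.18e-105 m³.
4.17e-3 / 4.18e-105 = 9.98e101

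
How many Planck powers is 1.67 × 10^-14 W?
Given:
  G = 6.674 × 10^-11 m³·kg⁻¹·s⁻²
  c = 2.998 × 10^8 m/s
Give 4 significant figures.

Planck power: P_P = c⁵/G = 3.629 × 10^52 W.
1.67 × 10^-14 / 3.629 × 10^52 = 4.602 × 10^-67

4.602 × 10^-67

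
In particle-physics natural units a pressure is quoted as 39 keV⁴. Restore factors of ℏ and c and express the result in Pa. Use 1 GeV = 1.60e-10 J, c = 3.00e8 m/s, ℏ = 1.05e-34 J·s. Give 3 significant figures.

8.18e14 Pa

Pressure is [E]/[L]³ = [E]⁴/(ℏc)³.
1 GeV⁴ → 1/(ℏc)³ × (1 GeV in J)⁴ = 2.10e37 Pa.
Convert the energy scale: 39 keV⁴ = 3.90e-23 GeV⁴.
Result: 3.90e-23 × 2.10e37 = 8.18e14 Pa.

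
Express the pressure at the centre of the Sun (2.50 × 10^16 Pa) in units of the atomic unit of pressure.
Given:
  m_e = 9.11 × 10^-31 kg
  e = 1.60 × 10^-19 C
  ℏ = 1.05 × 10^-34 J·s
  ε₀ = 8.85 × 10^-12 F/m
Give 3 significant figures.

830

atomic unit of pressure: P_au = E_h/a₀³ = m_e⁴e¹⁰/((4πε₀)⁵ℏ⁸) = 3.01 × 10^13 Pa.
2.50 × 10^16 / 3.01 × 10^13 = 830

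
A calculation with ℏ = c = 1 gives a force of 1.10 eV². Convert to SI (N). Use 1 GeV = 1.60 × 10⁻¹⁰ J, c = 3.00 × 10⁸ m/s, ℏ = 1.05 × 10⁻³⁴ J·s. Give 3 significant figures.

Force is [E]/[L] = [E]²/(ℏc); restore (ℏc)⁻¹.
1 GeV² → 1/(ℏc) × (1 GeV in J)² = 8.13 × 10⁵ N.
Convert the energy scale: 1.10 eV² = 1.10 × 10⁻¹⁸ GeV².
Result: 1.10 × 10⁻¹⁸ × 8.13 × 10⁵ = 8.94 × 10⁻¹³ N.

8.94 × 10⁻¹³ N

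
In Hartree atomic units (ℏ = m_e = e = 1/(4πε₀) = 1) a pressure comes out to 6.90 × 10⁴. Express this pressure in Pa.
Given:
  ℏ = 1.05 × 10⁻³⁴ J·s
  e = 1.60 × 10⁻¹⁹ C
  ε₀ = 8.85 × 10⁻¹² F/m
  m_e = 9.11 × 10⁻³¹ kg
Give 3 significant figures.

2.08 × 10¹⁸ Pa

One atomic unit of pressure: P_au = E_h/a₀³ = m_e⁴e¹⁰/((4πε₀)⁵ℏ⁸) = 3.01 × 10¹³ Pa.
6.90 × 10⁴ × 3.01 × 10¹³ Pa = 2.08 × 10¹⁸ Pa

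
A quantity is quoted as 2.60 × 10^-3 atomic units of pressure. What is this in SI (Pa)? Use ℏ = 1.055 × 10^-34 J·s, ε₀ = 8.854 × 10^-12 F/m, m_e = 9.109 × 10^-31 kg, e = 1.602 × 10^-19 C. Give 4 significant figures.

One atomic unit of pressure: P_au = E_h/a₀³ = m_e⁴e¹⁰/((4πε₀)⁵ℏ⁸) = 2.929 × 10^13 Pa.
2.60 × 10^-3 × 2.929 × 10^13 Pa = 7.616 × 10^10 Pa

7.616 × 10^10 Pa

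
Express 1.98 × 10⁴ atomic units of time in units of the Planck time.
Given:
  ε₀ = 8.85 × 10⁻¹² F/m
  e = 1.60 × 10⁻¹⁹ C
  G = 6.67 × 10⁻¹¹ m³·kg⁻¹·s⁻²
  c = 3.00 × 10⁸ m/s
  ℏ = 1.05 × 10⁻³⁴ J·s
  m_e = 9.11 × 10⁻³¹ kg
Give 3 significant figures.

8.84 × 10³⁰

atomic unit of time: τ_au = (4πε₀)²ℏ³/(m_e e⁴) = 2.40 × 10⁻¹⁷ s
Planck time: t_P = √(ℏG/c⁵) = 5.37 × 10⁻⁴⁴ s
1.98 × 10⁴ × 2.40 × 10⁻¹⁷ / 5.37 × 10⁻⁴⁴ = 8.84 × 10³⁰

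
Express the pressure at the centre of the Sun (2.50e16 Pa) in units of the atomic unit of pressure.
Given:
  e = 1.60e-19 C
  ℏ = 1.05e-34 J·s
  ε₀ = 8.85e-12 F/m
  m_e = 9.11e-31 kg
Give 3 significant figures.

830

atomic unit of pressure: P_au = E_h/a₀³ = m_e⁴e¹⁰/((4πε₀)⁵ℏ⁸) = 3.01e13 Pa.
2.50e16 / 3.01e13 = 830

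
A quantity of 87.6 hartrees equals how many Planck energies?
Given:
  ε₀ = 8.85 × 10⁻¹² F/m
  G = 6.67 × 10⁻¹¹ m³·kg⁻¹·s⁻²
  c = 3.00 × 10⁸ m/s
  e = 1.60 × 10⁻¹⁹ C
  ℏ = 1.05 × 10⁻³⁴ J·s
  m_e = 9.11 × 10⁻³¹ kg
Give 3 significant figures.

1.96 × 10⁻²⁵

hartree: E_h = m_e e⁴/(4πε₀ℏ)² = 4.38 × 10⁻¹⁸ J
Planck energy: E_P = √(ℏc⁵/G) = 1.96 × 10⁹ J
87.6 × 4.38 × 10⁻¹⁸ / 1.96 × 10⁹ = 1.96 × 10⁻²⁵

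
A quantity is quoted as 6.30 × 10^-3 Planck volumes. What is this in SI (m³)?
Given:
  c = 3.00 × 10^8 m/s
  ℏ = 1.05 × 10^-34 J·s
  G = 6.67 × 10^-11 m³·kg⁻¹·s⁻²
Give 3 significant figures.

2.63 × 10^-107 m³

One Planck volume: V_P = (ℏG/c³)^(3/2) = 4.18 × 10^-105 m³.
6.30 × 10^-3 × 4.18 × 10^-105 m³ = 2.63 × 10^-107 m³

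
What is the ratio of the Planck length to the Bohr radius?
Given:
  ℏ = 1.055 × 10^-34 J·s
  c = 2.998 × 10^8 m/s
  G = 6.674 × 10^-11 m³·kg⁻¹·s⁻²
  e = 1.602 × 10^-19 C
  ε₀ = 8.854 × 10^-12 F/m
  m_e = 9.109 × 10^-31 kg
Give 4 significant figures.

Planck length: ℓ_P = √(ℏG/c³) = 1.616 × 10^-35 m
Bohr radius: a₀ = 4πε₀ℏ²/(m_e e²) = 5.297 × 10^-11 m
ratio = 1.616 × 10^-35 / 5.297 × 10^-11 = 3.051 × 10^-25

3.051 × 10^-25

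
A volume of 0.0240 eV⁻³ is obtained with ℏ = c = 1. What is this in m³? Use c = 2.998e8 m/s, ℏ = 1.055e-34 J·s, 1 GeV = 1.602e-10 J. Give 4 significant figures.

1.847e-22 m³

Volume is [L]³ = [E]⁻³·(ℏc)³.
1 GeV⁻³ → (ℏc)³ × (1 GeV in J)⁻³ = 7.696e-48 m³.
Convert the energy scale: 0.0240 eV⁻³ = 2.40e25 GeV⁻³.
Result: 2.40e25 × 7.696e-48 = 1.847e-22 m³.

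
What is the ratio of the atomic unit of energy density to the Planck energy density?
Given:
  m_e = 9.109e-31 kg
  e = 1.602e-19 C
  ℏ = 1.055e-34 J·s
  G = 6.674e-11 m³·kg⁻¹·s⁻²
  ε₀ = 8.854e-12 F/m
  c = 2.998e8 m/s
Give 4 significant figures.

6.323e-101

atomic unit of energy density: u_au = E_h/a₀³ = m_e⁴e¹⁰/((4πε₀)⁵ℏ⁸) = 2.929e13 J/m³
Planck energy density: u_P = c⁷/(ℏG²) = 4.632e113 J/m³
ratio = 2.929e13 / 4.632e113 = 6.323e-101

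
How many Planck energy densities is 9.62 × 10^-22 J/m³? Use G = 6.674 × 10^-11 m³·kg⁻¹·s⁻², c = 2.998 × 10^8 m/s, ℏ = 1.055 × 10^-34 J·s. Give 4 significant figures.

Planck energy density: u_P = c⁷/(ℏG²) = 4.632 × 10^113 J/m³.
9.62 × 10^-22 / 4.632 × 10^113 = 2.077 × 10^-135

2.077 × 10^-135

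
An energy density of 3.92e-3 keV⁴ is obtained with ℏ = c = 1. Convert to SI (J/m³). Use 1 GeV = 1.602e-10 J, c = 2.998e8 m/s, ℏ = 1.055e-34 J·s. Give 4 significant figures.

[E]/[L]³ = [E]⁴/(ℏc)³; restore (ℏc)⁻³.
1 GeV⁴ → 1/(ℏc)³ × (1 GeV in J)⁴ = 2.082e37 J/m³.
Convert the energy scale: 3.92e-3 keV⁴ = 3.92e-27 GeV⁴.
Result: 3.92e-27 × 2.082e37 = 8.160e10 J/m³.

8.160e10 J/m³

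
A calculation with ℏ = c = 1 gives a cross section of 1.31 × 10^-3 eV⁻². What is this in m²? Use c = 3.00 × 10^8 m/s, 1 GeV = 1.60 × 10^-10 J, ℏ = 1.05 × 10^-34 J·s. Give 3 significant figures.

Area is [L]² = [E]⁻²·(ℏc)²; restore (ℏc)².
1 GeV⁻² → (ℏc)² × (1 GeV in J)⁻² = 3.88 × 10^-32 m².
Convert the energy scale: 1.31 × 10^-3 eV⁻² = 1.31 × 10^15 GeV⁻².
Result: 1.31 × 10^15 × 3.88 × 10^-32 = 5.08 × 10^-17 m².

5.08 × 10^-17 m²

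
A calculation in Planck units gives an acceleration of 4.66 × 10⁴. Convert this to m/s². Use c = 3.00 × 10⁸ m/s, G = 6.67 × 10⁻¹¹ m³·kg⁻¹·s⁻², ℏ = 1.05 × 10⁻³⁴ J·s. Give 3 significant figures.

2.60 × 10⁵⁶ m/s²

One Planck acceleration: a_P = √(c⁷/(ℏG)) = 5.59 × 10⁵¹ m/s².
4.66 × 10⁴ × 5.59 × 10⁵¹ m/s² = 2.60 × 10⁵⁶ m/s²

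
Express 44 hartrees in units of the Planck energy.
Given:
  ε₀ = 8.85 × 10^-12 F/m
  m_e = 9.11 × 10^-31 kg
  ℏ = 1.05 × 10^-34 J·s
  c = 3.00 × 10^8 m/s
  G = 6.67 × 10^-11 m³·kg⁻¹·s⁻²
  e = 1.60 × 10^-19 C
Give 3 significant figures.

hartree: E_h = m_e e⁴/(4πε₀ℏ)² = 4.38 × 10^-18 J
Planck energy: E_P = √(ℏc⁵/G) = 1.96 × 10^9 J
44 × 4.38 × 10^-18 / 1.96 × 10^9 = 9.85 × 10^-26

9.85 × 10^-26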